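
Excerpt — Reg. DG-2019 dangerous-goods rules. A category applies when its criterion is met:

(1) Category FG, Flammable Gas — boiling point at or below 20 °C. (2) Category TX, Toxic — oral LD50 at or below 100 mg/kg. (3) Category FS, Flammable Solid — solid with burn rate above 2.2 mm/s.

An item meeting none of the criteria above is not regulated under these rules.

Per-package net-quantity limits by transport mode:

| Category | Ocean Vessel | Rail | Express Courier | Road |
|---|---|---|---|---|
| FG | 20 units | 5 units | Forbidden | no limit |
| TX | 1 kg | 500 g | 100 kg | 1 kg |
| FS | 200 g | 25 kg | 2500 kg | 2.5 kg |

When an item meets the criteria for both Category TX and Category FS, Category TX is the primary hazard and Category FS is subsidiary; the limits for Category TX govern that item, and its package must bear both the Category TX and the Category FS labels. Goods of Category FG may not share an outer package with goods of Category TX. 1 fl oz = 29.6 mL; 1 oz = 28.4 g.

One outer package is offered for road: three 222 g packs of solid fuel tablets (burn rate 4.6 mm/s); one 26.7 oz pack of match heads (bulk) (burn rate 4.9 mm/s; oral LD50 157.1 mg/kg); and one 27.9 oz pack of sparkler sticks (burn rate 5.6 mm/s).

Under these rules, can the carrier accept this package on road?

The solid fuel tablets have burn rate 4.6 mm/s, which is > 2.2 mm/s, so they are Category FS (Flammable Solid).
The match heads (bulk) have burn rate 4.9 mm/s, which is > 2.2 mm/s, so they are Category FS (Flammable Solid).
Sparkler sticks: burn rate 5.6 mm/s > 2.2 mm/s → Category FS (Flammable Solid).
Category FS net quantity: (three 222 g packs = 666 g) + (one 26.7 oz pack = 758.28 g) + (one 27.9 oz pack = 792.36 g) = 2216.64 g.
2216.64 g is within the road limit of 2.5 kg for Category FS.

Yes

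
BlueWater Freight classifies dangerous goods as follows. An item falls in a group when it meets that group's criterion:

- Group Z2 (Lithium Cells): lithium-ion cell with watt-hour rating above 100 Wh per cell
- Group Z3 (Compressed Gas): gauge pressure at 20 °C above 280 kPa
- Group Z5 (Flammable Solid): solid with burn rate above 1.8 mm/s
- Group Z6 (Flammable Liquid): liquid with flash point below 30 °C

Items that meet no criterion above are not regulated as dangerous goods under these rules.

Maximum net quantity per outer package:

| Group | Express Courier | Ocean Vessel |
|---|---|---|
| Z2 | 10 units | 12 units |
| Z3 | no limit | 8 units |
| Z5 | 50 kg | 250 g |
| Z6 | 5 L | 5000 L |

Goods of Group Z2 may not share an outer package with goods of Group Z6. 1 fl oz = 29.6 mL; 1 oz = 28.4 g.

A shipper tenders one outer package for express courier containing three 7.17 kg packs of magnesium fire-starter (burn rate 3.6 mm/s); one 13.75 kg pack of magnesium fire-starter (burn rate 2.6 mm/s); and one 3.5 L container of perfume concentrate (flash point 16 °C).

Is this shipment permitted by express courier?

With burn rate 3.6 mm/s (> 1.8 mm/s), the magnesium fire-starter falls in Group Z5.
With burn rate 2.6 mm/s (> 1.8 mm/s), the magnesium fire-starter falls in Group Z5.
Perfume concentrate: flash point 16 °C < 30 °C → Group Z6 (Flammable Liquid).
Group Z5 net quantity: (three 7.17 kg packs = 21.51 kg) + 13.75 kg = 35.26 kg.
35.26 kg ≤ 50 kg (express courier limit, Group Z5) — within limit.
Group Z6 quantity: 3.5 L.
3.5 L ≤ 5 L (express courier limit, Group Z6) — within limit.
The segregation rule (Group Z2 with Group Z6) does not apply to Group Z5 with Group Z6.
Every hazard group is within its express courier limit and no segregation rule is violated.

Yes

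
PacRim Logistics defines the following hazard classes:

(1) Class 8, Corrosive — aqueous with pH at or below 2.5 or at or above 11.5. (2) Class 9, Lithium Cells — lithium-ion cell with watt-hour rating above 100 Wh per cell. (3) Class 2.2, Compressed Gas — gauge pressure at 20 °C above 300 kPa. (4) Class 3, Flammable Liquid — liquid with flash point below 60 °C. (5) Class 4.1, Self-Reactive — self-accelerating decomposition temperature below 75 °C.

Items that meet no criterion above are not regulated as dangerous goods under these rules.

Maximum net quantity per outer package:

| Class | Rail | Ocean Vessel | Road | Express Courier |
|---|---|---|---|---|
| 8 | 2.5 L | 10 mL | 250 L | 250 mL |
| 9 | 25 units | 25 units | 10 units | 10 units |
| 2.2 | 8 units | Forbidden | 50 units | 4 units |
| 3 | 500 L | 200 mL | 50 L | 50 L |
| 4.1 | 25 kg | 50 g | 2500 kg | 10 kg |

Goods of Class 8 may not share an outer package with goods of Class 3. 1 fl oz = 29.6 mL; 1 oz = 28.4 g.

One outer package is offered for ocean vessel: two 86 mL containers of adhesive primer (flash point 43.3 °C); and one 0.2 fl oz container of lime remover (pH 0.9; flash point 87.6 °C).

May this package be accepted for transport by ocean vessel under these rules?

With flash point 43.3 °C (< 60 °C), the adhesive primer falls in Class 3.
The lime remover has pH 0.9, which is ≤ 2.5, so it is Class 8 (Corrosive).
Class 8 quantity: one 0.2 fl oz container = 5.92 mL.
5.92 mL ≤ 10 mL (ocean vessel limit, Class 8) — within limit.
Class 3 quantity: two 86 mL containers = 172 mL.
172 mL is within the ocean vessel limit of 200 mL for Class 3.
Class 8 and Class 3 may not share an outer package.

No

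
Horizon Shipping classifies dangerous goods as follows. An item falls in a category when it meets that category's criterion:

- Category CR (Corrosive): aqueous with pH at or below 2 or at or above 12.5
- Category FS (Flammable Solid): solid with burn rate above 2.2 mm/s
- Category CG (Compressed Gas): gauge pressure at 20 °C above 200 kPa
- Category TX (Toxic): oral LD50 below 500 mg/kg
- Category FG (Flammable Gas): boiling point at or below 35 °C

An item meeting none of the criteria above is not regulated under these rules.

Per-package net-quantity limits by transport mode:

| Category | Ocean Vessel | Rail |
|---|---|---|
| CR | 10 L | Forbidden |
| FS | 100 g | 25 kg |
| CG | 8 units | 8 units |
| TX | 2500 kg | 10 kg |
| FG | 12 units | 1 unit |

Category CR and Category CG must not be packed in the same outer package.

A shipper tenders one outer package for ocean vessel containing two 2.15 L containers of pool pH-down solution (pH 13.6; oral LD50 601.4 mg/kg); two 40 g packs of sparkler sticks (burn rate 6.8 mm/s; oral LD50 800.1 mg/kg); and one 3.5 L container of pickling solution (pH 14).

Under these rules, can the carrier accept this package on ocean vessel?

Yes

The pool pH-down solution has pH 13.6, which is ≥ 12.5, so it is Category CR (Corrosive).
Burn rate 6.8 mm/s meets the Category FS criterion (Flammable Solid), so the sparkler sticks are Category FS.
The pickling solution has pH 14, which is ≥ 12.5, so it is Category CR (Corrosive).
Total Category CR: (two 2.15 L containers = 4.3 L) + 3.5 L = 7.8 L.
7.8 L is within the ocean vessel limit of 10 L for Category CR.
Category FS quantity: two 40 g packs = 80 g.
That is within the Category FS ocean vessel limit of 100 g.
The segregation rule (Category CR with Category CG) does not apply to Category CR with Category FS.
Every hazard category is within its ocean vessel limit and no segregation rule is violated.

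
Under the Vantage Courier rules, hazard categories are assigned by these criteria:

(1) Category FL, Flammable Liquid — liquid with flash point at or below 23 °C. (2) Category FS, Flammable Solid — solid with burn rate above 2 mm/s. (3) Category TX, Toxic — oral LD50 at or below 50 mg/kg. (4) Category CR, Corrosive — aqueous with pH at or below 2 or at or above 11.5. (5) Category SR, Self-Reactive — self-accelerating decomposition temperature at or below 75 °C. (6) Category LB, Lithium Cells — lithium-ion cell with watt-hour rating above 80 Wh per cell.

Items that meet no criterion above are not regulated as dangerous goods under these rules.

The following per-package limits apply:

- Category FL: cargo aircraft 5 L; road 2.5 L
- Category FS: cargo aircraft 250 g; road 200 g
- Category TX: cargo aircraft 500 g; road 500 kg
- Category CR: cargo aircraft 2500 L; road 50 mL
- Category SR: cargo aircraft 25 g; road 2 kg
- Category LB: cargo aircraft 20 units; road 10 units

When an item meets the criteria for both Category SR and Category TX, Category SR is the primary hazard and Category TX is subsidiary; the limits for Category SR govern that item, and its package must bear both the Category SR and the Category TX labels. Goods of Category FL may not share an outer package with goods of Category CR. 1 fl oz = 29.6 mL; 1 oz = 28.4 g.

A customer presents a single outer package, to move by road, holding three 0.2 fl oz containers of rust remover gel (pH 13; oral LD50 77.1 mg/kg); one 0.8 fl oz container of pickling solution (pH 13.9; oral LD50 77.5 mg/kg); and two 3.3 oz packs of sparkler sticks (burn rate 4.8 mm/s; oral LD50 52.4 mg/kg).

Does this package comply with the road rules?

Rust remover gel: pH 13 ≥ 11.5 → Category CR (Corrosive).
Pickling solution: pH 13.9 ≥ 11.5 → Category CR (Corrosive).
Sparkler sticks: burn rate 4.8 mm/s > 2 mm/s → Category FS (Flammable Solid).
Category CR net quantity: (three 0.2 fl oz containers = 17.76 mL) + (one 0.8 fl oz container = 23.68 mL) = 41.44 mL.
That is within the Category CR road limit of 50 mL.
Category FS quantity: two 3.3 oz packs = 187.44 g.
187.44 g ≤ 200 g (road limit, Category FS) — within limit.
The segregation rule (Category FL with Category CR) does not apply to Category CR with Category FS.
Every hazard category is within its road limit and no segregation rule is violated.

Yes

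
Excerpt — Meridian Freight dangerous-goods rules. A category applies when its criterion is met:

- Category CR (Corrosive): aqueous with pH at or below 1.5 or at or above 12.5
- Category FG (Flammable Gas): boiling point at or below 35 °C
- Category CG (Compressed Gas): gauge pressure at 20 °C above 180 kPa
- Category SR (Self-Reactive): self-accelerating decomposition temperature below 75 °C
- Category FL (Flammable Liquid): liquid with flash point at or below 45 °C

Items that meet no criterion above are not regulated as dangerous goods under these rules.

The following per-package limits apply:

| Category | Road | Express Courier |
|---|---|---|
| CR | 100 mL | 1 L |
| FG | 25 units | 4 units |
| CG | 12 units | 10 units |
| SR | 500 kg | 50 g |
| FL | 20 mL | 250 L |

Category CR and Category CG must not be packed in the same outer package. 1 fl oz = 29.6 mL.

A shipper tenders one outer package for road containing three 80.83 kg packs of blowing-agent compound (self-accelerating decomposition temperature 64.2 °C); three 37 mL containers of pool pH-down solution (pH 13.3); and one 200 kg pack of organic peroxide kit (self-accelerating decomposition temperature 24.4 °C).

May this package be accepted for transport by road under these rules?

No

Blowing-agent compound: self-accelerating decomposition temperature 64.2 °C < 75 °C → Category SR (Self-Reactive).
With pH 13.3 (≥ 12.5), the pool pH-down solution falls in Category CR.
Organic peroxide kit: self-accelerating decomposition temperature 24.4 °C < 75 °C → Category SR (Self-Reactive).
Total Category SR: (three 80.83 kg packs = 242.49 kg) + 200 kg = 442.49 kg.
442.49 kg is within the road limit of 500 kg for Category SR.
Category CR quantity: three 37 mL containers = 111 mL.
111 mL > 100 mL (road limit, Category CR) — over the limit.
The segregation rule (Category CR with Category CG) does not apply to Category SR with Category CR.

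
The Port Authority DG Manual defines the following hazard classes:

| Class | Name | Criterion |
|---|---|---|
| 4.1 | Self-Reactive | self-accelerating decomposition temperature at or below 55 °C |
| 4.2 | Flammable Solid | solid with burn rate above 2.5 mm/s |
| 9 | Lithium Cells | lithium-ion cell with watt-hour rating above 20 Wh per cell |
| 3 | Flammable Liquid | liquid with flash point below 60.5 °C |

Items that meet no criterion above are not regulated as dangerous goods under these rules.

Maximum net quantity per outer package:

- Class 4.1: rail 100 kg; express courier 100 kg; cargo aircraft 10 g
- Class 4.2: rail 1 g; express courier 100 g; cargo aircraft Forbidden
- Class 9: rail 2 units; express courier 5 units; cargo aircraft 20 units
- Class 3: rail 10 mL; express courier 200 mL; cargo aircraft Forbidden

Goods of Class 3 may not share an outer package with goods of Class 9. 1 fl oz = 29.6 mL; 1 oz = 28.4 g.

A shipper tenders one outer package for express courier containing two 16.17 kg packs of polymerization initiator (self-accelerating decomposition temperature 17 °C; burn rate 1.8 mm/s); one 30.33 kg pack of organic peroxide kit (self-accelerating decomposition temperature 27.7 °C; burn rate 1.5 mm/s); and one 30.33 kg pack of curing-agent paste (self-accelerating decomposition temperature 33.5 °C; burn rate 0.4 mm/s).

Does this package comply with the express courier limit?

Polymerization initiator: self-accelerating decomposition temperature 17 °C ≤ 55 °C → Class 4.1 (Self-Reactive).
With self-accelerating decomposition temperature 27.7 °C (≤ 55 °C), the organic peroxide kit falls in Class 4.1.
The curing-agent paste has self-accelerating decomposition temperature 33.5 °C, which is ≤ 55 °C, so it is Class 4.1 (Self-Reactive).
Total Class 4.1: (two 16.17 kg packs = 32.34 kg) + 30.33 kg + 30.33 kg = 93 kg.
93 kg is within the express courier limit of 100 kg for Class 4.1.

Yes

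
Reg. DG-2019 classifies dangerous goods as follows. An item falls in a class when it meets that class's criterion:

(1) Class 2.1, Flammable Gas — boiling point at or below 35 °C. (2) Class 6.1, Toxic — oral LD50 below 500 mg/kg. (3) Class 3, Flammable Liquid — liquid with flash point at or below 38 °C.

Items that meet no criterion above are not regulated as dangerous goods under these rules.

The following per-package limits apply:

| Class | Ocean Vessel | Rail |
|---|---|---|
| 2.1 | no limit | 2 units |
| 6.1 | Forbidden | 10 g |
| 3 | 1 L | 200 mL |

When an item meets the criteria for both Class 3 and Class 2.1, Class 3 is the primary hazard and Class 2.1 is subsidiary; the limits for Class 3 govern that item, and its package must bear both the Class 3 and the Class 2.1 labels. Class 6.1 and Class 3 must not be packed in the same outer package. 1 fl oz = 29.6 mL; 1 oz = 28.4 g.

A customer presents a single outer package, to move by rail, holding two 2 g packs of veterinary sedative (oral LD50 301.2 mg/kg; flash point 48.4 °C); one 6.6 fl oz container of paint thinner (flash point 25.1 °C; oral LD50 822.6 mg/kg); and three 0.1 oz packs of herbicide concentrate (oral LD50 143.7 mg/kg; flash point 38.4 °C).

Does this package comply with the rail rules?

No

Veterinary sedative: oral LD50 301.2 mg/kg < 500 mg/kg → Class 6.1 (Toxic).
Flash point 25.1 °C meets the Class 3 criterion (Flammable Liquid), so the paint thinner is Class 3.
Oral LD50 143.7 mg/kg meets the Class 6.1 criterion (Toxic), so the herbicide concentrate is Class 6.1.
Total Class 6.1: (two 2 g packs = 4 g) + (three 0.1 oz packs = 8.52 g) = 12.52 g.
12.52 g exceeds the rail limit of 10 g for Class 6.1.
Class 3 quantity: one 6.6 fl oz container = 195.36 mL.
195.36 mL is within the rail limit of 200 mL for Class 3.
Class 6.1 and Class 3 may not share an outer package.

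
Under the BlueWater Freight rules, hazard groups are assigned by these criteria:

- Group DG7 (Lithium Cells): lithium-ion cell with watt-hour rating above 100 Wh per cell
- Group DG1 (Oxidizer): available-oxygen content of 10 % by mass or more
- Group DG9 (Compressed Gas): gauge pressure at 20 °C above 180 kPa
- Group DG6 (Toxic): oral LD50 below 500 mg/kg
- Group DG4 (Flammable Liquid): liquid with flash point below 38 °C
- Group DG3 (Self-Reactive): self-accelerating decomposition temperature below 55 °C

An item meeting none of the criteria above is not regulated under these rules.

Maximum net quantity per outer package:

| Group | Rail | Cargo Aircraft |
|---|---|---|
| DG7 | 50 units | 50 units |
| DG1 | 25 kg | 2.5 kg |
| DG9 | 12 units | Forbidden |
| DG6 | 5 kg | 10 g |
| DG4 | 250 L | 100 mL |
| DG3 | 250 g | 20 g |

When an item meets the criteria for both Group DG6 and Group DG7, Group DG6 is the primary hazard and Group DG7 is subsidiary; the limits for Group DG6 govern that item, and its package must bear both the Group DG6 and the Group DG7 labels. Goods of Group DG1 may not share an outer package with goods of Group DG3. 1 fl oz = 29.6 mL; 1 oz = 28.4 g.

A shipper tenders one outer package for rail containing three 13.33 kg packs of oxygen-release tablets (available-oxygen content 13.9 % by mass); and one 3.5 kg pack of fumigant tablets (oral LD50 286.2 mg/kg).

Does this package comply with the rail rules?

The oxygen-release tablets have available-oxygen content 13.9 % by mass, which is ≥ 10 % by mass, so they are Group DG1 (Oxidizer).
Fumigant tablets: oral LD50 286.2 mg/kg < 500 mg/kg → Group DG6 (Toxic).
Group DG1 quantity: three 13.33 kg packs = 39.99 kg.
39.99 kg > 25 kg (rail limit, Group DG1) — over the limit.
Group DG6 quantity: 3.5 kg.
3.5 kg ≤ 5 kg (rail limit, Group DG6) — within limit.
The segregation rule (Group DG1 with Group DG3) does not apply to Group DG1 with Group DG6.

No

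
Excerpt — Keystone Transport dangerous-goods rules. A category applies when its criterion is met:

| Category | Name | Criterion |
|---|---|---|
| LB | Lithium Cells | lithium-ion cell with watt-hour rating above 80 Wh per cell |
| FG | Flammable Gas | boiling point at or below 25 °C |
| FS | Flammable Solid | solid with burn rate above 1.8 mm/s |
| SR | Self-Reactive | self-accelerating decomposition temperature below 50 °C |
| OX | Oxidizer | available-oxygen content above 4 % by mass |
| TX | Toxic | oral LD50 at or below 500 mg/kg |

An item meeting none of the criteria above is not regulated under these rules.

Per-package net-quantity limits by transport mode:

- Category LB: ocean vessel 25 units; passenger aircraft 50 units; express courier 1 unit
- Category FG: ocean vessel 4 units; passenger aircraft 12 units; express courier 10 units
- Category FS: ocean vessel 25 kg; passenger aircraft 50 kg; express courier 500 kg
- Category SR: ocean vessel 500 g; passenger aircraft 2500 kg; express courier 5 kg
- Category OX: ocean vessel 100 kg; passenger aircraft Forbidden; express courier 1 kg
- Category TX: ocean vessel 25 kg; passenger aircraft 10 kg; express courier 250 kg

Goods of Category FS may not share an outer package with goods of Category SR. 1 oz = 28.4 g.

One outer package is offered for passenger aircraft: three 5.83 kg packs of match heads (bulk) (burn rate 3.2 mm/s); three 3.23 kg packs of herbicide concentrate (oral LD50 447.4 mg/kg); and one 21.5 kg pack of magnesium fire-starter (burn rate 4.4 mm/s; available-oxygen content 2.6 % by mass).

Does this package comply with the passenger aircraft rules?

Yes

With burn rate 3.2 mm/s (> 1.8 mm/s), the match heads (bulk) fall in Category FS.
The herbicide concentrate has oral LD50 447.4 mg/kg, which is ≤ 500 mg/kg, so it is Category TX (Toxic).
With burn rate 4.4 mm/s (> 1.8 mm/s), the magnesium fire-starter falls in Category FS.
Category FS net quantity: (three 5.83 kg packs = 17.49 kg) + 21.5 kg = 38.99 kg.
38.99 kg is within the passenger aircraft limit of 50 kg for Category FS.
Category TX quantity: three 3.23 kg packs = 9.69 kg.
9.69 kg ≤ 10 kg (passenger aircraft limit, Category TX) — within limit.
The segregation rule (Category FS with Category SR) does not apply to Category FS with Category TX.
Every hazard category is within its passenger aircraft limit and no segregation rule is violated.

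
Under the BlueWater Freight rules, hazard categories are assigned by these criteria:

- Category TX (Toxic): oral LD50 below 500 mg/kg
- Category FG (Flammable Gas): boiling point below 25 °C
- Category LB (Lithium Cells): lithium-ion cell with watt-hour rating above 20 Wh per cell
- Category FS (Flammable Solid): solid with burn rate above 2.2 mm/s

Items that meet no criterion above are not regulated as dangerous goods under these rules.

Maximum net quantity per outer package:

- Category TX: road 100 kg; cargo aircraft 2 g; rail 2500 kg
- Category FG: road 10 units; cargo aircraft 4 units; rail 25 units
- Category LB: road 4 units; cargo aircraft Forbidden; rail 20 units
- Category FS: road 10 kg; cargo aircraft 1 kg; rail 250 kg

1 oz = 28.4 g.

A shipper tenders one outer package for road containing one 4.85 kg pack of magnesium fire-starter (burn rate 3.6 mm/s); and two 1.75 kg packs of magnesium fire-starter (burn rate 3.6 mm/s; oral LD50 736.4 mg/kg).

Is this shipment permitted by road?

With burn rate 3.6 mm/s (> 2.2 mm/s), the magnesium fire-starter falls in Category FS.
Magnesium fire-starter: burn rate 3.6 mm/s > 2.2 mm/s → Category FS (Flammable Solid).
Total Category FS: 4.85 kg + (two 1.75 kg packs = 3.5 kg) = 8.35 kg.
8.35 kg ≤ 10 kg (road limit, Category FS) — within limit.

Yes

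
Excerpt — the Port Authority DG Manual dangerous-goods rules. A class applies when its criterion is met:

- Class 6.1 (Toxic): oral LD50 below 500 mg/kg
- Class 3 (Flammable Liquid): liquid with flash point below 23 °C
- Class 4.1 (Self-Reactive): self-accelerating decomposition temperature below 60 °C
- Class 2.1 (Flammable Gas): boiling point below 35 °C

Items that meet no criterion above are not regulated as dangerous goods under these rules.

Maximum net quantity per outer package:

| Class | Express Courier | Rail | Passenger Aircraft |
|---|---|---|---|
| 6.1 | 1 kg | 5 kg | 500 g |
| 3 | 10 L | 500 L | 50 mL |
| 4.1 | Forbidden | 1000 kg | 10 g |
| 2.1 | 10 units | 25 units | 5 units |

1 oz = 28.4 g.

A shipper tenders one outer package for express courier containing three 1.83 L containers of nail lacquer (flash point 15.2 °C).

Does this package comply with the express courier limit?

With flash point 15.2 °C (< 23 °C), the nail lacquer falls in Class 3.
Class 3 quantity: three 1.83 L containers = 5.49 L.
That is within the Class 3 express courier limit of 10 L.

Yes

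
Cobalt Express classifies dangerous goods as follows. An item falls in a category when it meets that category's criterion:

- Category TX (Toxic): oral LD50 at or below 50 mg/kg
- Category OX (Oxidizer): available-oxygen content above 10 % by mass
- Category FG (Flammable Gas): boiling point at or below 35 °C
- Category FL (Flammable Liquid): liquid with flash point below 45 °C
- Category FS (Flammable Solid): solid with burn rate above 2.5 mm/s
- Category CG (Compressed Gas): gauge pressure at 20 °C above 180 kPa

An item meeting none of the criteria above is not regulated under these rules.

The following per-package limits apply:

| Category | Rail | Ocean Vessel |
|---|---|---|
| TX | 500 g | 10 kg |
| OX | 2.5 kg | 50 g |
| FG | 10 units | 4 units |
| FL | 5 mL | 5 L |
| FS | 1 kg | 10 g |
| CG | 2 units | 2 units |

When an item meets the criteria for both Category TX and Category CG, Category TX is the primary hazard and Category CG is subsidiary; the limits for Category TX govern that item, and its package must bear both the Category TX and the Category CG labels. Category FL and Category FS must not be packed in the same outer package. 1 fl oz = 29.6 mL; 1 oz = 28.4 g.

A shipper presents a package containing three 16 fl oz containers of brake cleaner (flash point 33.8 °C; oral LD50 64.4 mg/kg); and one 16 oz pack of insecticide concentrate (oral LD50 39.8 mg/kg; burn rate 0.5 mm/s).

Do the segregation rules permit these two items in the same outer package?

Yes

Brake cleaner: flash point 33.8 °C < 45 °C → Category FL (Flammable Liquid).
The insecticide concentrate has oral LD50 39.8 mg/kg, which is ≤ 50 mg/kg, so it is Category TX (Toxic).
No segregation rule bars Category FL with Category TX.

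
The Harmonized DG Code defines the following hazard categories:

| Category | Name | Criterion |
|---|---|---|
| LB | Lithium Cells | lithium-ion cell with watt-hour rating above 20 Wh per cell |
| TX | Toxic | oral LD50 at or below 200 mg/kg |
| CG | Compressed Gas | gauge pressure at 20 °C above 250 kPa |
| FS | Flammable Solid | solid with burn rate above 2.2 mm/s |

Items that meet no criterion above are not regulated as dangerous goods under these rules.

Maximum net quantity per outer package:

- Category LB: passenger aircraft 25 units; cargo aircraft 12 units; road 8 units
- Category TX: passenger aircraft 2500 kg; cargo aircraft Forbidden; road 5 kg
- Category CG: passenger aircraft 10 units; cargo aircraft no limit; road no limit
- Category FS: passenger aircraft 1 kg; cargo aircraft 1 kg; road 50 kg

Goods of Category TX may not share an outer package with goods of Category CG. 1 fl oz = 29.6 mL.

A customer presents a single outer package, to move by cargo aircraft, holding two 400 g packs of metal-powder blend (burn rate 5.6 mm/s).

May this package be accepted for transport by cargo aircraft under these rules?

The metal-powder blend has burn rate 5.6 mm/s, which is > 2.2 mm/s, so it is Category FS (Flammable Solid).
Category FS quantity: two 400 g packs = 800 g.
800 g is within the cargo aircraft limit of 1 kg for Category FS.

Yes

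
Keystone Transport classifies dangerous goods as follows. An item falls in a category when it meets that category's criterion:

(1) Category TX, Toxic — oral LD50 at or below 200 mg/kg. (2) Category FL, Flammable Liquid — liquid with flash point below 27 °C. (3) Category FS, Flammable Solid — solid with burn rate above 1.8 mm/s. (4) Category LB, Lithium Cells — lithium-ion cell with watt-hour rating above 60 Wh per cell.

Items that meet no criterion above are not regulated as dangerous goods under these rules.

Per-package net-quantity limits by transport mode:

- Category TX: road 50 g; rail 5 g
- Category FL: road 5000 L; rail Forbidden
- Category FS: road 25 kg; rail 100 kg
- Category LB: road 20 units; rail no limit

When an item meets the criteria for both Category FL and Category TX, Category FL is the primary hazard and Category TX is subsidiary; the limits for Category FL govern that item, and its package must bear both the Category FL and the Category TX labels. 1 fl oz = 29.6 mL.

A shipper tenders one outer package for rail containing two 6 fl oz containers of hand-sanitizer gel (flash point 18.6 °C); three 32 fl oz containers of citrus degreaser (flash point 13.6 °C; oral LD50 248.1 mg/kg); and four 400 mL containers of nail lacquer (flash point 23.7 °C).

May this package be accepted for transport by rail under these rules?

No

The hand-sanitizer gel has flash point 18.6 °C, which is < 27 °C, so it is Category FL (Flammable Liquid).
The citrus degreaser has flash point 13.6 °C, which is < 27 °C, so it is Category FL (Flammable Liquid).
Nail lacquer: flash point 23.7 °C < 27 °C → Category FL (Flammable Liquid).
Category FL net quantity: (two 6 fl oz containers = 355.2 mL) + (three 32 fl oz containers = 2841.6 mL) + (four 400 mL containers = 1.6 L) = 4796.8 mL.
By rail, Category FL is Forbidden regardless of quantity.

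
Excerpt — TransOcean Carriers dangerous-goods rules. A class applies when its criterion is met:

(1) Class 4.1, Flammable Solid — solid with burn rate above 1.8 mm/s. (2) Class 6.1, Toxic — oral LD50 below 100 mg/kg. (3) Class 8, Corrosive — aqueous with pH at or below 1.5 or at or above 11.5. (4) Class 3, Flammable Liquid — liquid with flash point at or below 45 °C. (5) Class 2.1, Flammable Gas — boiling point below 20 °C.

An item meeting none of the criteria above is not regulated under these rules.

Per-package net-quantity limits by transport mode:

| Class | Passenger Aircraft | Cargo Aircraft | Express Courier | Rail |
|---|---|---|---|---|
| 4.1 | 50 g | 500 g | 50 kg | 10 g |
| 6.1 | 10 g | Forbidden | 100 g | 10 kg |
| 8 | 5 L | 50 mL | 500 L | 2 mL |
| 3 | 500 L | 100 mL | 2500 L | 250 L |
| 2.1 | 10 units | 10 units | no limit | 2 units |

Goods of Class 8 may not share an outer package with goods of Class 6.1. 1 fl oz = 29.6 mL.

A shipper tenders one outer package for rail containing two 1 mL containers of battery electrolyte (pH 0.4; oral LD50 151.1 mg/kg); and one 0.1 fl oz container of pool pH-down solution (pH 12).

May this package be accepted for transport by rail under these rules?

pH 0.4 meets the Class 8 criterion (Corrosive), so the battery electrolyte is Class 8.
Pool pH-down solution: pH 12 ≥ 11.5 → Class 8 (Corrosive).
Total Class 8: (two 1 mL containers = 2 mL) + (one 0.1 fl oz container = 2.96 mL) = 4.96 mL.
4.96 mL exceeds the rail limit of 2 mL for Class 8.

No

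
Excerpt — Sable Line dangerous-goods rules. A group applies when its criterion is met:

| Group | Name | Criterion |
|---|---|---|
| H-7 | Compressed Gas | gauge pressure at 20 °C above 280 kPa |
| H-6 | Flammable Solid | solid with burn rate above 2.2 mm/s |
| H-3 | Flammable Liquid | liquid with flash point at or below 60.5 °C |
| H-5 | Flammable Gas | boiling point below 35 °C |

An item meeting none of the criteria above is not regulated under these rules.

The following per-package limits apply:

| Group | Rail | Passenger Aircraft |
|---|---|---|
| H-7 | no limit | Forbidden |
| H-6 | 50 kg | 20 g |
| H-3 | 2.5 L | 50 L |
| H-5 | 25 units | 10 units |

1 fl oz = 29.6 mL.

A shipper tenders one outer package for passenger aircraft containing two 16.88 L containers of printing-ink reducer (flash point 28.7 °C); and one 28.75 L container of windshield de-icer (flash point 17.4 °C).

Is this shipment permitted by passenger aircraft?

No

The printing-ink reducer has flash point 28.7 °C, which is ≤ 60.5 °C, so it is Group H-3 (Flammable Liquid).
The windshield de-icer has flash point 17.4 °C, which is ≤ 60.5 °C, so it is Group H-3 (Flammable Liquid).
Total Group H-3: (two 16.88 L containers = 33.76 L) + 28.75 L = 62.51 L.
62.51 L exceeds the passenger aircraft limit of 50 L for Group H-3.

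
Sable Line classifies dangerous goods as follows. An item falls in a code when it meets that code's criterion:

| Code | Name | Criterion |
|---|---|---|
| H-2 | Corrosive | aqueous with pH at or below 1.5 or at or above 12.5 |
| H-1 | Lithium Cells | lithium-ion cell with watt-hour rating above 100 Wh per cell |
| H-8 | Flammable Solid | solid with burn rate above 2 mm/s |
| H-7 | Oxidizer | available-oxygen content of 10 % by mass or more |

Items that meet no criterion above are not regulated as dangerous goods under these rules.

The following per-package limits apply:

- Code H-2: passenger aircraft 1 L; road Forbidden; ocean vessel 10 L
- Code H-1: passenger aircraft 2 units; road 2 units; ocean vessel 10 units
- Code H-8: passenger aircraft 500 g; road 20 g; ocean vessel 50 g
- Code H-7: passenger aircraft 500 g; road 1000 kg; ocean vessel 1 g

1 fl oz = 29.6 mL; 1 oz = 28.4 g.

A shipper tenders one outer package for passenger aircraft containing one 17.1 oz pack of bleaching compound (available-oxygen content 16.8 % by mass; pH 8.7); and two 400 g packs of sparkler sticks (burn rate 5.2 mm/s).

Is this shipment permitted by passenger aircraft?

Available-oxygen content 16.8 % by mass meets the Code H-7 criterion (Oxidizer), so the bleaching compound is Code H-7.
Sparkler sticks: burn rate 5.2 mm/s > 2 mm/s → Code H-8 (Flammable Solid).
Code H-8 quantity: two 400 g packs = 800 g.
That exceeds the Code H-8 passenger aircraft limit of 500 g.
Code H-7 quantity: one 17.1 oz pack = 485.64 g.
That is within the Code H-7 passenger aircraft limit of 500 g.

No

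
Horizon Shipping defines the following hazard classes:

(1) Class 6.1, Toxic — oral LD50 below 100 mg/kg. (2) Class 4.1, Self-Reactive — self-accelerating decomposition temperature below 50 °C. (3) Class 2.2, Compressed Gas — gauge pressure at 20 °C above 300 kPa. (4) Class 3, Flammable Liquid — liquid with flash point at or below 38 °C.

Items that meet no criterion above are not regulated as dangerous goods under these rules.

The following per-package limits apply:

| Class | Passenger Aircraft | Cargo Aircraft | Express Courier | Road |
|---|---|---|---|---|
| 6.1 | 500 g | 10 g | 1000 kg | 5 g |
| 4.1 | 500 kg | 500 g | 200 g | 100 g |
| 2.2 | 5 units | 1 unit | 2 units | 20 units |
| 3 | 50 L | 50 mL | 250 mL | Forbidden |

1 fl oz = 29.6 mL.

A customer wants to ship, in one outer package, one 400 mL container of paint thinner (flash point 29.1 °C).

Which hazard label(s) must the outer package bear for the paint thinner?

The paint thinner has flash point 29.1 °C, which is ≤ 38 °C, so it is Class 3 (Flammable Liquid).
Only the Class 3 label is required.

Class 3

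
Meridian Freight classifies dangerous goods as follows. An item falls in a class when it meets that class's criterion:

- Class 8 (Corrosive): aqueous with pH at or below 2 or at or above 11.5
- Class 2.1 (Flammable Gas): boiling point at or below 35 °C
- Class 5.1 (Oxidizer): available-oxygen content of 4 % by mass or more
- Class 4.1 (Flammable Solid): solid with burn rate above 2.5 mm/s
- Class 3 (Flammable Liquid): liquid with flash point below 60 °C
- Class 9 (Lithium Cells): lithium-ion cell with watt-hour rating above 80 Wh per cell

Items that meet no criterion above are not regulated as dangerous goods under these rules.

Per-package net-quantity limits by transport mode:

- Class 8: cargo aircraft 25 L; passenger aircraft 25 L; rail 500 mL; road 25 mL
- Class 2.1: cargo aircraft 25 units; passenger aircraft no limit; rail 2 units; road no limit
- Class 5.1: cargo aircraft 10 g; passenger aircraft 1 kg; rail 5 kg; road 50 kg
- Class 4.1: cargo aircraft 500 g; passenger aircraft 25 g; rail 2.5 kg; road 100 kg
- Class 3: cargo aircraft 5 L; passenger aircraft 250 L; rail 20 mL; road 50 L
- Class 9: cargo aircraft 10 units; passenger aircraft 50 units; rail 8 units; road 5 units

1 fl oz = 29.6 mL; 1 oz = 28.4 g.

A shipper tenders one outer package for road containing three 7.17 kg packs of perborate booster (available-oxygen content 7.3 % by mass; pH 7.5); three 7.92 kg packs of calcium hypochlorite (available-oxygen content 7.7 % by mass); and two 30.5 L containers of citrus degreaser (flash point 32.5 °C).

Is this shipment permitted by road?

No

The perborate booster has available-oxygen content 7.3 % by mass, which is ≥ 4 % by mass, so it is Class 5.1 (Oxidizer).
Calcium hypochlorite: available-oxygen content 7.7 % by mass ≥ 4 % by mass → Class 5.1 (Oxidizer).
With flash point 32.5 °C (< 60 °C), the citrus degreaser falls in Class 3.
Class 5.1 net quantity: (three 7.17 kg packs = 21.51 kg) + (three 7.92 kg packs = 23.76 kg) = 45.27 kg.
45.27 kg ≤ 50 kg (road limit, Class 5.1) — within limit.
Class 3 quantity: two 30.5 L containers = 61 L.
That exceeds the Class 3 road limit of 50 L.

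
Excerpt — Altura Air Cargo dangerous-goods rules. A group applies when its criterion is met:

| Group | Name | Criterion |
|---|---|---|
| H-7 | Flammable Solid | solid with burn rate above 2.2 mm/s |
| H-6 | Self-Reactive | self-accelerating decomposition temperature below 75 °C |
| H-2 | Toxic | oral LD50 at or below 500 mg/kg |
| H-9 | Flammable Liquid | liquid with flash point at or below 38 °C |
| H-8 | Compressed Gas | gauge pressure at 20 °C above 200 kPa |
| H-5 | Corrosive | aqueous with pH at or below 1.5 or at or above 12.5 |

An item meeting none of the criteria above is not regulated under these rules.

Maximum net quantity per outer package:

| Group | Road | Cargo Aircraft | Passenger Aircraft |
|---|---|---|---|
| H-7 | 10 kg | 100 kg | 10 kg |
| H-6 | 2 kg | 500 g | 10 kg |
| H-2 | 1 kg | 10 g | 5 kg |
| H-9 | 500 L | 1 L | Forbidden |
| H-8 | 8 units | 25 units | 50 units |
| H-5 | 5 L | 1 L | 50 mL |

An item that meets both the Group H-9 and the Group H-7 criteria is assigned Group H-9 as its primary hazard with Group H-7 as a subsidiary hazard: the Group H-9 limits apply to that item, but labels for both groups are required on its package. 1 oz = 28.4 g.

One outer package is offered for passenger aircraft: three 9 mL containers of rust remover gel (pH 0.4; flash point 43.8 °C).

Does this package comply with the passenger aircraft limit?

Yes

The rust remover gel has pH 0.4, which is ≤ 1.5, so it is Group H-5 (Corrosive).
Group H-5 quantity: three 9 mL containers = 27 mL.
27 mL is within the passenger aircraft limit of 50 mL for Group H-5.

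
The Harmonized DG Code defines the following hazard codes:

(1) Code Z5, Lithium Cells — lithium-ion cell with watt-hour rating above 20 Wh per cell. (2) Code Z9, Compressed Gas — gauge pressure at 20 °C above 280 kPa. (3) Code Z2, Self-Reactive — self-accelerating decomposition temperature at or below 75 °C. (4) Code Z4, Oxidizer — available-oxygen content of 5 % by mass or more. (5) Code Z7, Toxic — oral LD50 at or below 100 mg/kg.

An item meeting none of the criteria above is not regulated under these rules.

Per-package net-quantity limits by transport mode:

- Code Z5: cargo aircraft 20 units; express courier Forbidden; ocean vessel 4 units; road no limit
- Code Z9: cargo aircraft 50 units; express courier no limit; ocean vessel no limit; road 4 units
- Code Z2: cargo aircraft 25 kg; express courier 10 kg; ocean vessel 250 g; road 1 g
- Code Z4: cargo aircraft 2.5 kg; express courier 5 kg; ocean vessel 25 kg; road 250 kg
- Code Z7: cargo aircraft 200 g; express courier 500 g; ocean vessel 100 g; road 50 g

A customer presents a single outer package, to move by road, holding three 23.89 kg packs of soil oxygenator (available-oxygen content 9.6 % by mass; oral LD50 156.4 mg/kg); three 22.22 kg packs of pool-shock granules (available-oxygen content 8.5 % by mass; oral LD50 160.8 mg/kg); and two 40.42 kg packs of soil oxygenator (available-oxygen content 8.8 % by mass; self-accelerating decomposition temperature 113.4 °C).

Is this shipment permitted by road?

Available-oxygen content 9.6 % by mass meets the Code Z4 criterion (Oxidizer), so the soil oxygenator is Code Z4.
Available-oxygen content 8.5 % by mass meets the Code Z4 criterion (Oxidizer), so the pool-shock granules are Code Z4.
With available-oxygen content 8.8 % by mass (≥ 5 % by mass), the soil oxygenator falls in Code Z4.
Total Code Z4: (three 23.89 kg packs = 71.67 kg) + (three 22.22 kg packs = 66.66 kg) + (two 40.42 kg packs = 80.84 kg) = 219.17 kg.
219.17 kg ≤ 250 kg (road limit, Code Z4) — within limit.

Yes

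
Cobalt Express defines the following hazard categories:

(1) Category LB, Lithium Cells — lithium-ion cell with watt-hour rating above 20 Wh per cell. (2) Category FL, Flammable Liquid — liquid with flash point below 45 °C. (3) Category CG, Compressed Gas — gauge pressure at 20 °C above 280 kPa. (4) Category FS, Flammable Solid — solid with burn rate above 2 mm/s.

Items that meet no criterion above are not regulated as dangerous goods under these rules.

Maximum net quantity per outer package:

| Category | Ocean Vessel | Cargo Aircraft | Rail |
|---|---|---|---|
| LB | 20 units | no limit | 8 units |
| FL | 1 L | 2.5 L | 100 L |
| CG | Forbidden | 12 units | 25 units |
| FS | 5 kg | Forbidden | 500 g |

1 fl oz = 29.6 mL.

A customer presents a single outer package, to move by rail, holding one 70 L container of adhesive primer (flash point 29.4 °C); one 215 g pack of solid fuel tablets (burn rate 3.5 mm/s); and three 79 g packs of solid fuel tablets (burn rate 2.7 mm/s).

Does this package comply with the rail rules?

Flash point 29.4 °C meets the Category FL criterion (Flammable Liquid), so the adhesive primer is Category FL.
Burn rate 3.5 mm/s meets the Category FS criterion (Flammable Solid), so the solid fuel tablets are Category FS.
With burn rate 2.7 mm/s (> 2 mm/s), the solid fuel tablets fall in Category FS.
Category FS net quantity: 215 g + (three 79 g packs = 237 g) = 452 g.
452 g ≤ 500 g (rail limit, Category FS) — within limit.
Category FL quantity: 70 L.
That is within the Category FL rail limit of 100 L.
Every hazard category is within its rail limit and no segregation rule is violated.

Yes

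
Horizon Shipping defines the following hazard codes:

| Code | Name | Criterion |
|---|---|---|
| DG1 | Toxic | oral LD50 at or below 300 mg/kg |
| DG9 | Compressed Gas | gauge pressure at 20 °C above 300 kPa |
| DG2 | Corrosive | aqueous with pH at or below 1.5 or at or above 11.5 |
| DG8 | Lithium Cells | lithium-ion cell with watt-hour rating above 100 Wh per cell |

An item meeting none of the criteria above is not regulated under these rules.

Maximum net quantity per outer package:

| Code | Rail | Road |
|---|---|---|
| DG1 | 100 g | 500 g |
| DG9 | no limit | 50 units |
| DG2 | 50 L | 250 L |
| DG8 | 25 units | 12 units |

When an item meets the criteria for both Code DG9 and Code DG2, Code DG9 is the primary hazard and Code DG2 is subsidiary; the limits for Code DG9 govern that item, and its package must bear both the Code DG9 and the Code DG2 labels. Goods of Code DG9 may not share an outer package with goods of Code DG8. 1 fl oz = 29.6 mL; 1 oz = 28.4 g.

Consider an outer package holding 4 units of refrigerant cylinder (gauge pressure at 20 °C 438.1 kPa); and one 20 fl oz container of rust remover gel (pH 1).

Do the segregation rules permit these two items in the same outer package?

Yes

The refrigerant cylinder has gauge pressure at 20 °C 438.1 kPa, which is > 300 kPa, so it is Code DG9 (Compressed Gas).
The rust remover gel has pH 1, which is ≤ 1.5, so it is Code DG2 (Corrosive).
No segregation rule bars Code DG9 with Code DG2.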